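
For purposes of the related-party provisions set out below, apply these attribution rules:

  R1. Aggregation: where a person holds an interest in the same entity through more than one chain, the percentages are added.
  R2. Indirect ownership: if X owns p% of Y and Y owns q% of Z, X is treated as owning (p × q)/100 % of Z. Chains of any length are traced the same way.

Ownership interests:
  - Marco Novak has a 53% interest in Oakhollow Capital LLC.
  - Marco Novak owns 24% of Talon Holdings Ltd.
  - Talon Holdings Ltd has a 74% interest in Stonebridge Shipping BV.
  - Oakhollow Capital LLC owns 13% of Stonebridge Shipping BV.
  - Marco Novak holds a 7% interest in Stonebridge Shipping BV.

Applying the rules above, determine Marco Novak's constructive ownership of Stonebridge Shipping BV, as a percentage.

Chain via Talon Holdings Ltd (R2): 24% × 74% = 17.76% of Stonebridge Shipping BV.
Chain via Oakhollow Capital LLC (R2): 53% × 13% = 6.89% of Stonebridge Shipping BV.
Direct interest in Stonebridge Shipping BV: 7%.
Aggregating (R1): 17.76% + 6.89% + 7% = 31.65%.

31.65%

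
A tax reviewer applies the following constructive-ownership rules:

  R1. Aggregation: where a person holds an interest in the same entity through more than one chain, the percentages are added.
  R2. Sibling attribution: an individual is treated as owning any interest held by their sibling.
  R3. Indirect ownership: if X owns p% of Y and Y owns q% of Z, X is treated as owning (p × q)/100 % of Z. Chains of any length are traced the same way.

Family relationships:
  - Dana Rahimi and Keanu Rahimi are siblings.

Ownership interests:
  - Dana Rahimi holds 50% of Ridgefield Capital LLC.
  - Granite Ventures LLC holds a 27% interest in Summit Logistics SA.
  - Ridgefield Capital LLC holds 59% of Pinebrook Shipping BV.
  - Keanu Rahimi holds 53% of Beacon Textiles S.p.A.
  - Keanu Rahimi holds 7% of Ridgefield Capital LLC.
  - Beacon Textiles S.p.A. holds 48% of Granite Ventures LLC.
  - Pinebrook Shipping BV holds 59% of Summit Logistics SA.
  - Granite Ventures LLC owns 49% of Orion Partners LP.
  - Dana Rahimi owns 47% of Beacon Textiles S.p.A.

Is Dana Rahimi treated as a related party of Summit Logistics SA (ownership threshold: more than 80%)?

By sibling attribution (R2), Dana Rahimi is treated as also owning Keanu Rahimi's interest in Ridgefield Capital LLC, giving 50% + 7% = 57%.
By sibling attribution (R2), Dana Rahimi is treated as also owning Keanu Rahimi's interest in Beacon Textiles S.p.A, giving 47% + 53% = 100%.
Chain via Ridgefield Capital LLC → Pinebrook Shipping BV (R3): 57% × 59% × 59% = 19.8417% of Summit Logistics SA.
Chain via Beacon Textiles S.p.A. → Granite Ventures LLC (R3): 100% × 48% × 27% = 12.96% of Summit Logistics SA.
Aggregating (R1): 19.8417% + 12.96% = 32.8017%.
32.8017% does not exceed the 80% threshold, so Dana is not a related party to Summit Logistics SA.

No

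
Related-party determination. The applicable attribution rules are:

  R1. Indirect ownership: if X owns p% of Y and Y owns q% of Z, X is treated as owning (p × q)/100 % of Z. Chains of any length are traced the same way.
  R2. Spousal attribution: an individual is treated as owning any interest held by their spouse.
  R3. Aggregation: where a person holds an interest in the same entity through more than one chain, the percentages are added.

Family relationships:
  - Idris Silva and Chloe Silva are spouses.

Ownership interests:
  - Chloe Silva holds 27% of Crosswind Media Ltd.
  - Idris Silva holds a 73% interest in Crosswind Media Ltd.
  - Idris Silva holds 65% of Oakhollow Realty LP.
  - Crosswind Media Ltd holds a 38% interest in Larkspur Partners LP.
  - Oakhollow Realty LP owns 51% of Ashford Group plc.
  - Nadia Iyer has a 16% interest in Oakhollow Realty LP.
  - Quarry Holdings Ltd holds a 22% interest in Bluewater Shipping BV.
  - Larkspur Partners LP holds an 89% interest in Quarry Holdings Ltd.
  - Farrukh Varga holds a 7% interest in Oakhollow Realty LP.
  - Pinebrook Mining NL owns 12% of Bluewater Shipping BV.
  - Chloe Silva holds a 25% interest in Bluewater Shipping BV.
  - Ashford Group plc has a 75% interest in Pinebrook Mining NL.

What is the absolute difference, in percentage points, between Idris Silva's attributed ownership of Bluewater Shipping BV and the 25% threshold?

By spousal attribution (R2), Idris Silva is treated as also owning Chloe Silva's interest in Crosswind Media Ltd, giving 73% + 27% = 100%.
By spousal attribution (R2), Idris Silva is treated as owning Chloe Silva's 25% interest in Bluewater Shipping BV.
Chain via Oakhollow Realty LP → Ashford Group plc → Pinebrook Mining NL (R1): 65% × 51% × 75% × 12% = 2.9835% of Bluewater Shipping BV.
Chain via Crosswind Media Ltd → Larkspur Partners LP → Quarry Holdings Ltd (R1): 100% × 38% × 89% × 22% = 7.4404% of Bluewater Shipping BV.
Direct interest in Bluewater Shipping BV: 25%.
Aggregating (R3): 2.9835% + 7.4404% + 25% = 35.4239%.
35.4239% exceeds the 25% threshold by 10.4239 percentage points.

10.4239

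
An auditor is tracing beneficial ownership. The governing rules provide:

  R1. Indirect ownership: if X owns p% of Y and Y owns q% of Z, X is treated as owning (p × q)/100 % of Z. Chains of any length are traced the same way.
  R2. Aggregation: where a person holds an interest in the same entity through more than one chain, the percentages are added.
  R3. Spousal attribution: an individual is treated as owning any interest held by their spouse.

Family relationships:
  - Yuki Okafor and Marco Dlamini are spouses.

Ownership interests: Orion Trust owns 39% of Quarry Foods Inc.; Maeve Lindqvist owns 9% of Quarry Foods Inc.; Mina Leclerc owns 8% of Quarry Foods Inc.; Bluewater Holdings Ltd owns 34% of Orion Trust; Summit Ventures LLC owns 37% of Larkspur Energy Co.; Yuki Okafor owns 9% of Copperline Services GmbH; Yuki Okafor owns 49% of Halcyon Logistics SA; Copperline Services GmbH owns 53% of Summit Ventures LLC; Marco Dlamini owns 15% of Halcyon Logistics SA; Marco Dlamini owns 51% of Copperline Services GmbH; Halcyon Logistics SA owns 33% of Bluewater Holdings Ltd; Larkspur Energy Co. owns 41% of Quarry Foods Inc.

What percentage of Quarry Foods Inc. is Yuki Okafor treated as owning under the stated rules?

7.624572%

By spousal attribution (R3), Yuki Okafor is treated as also owning Marco Dlamini's interest in Copperline Services GmbH, giving 9% + 51% = 60%.
By spousal attribution (R3), Yuki Okafor is treated as also owning Marco Dlamini's interest in Halcyon Logistics SA, giving 49% + 15% = 64%.
Chain via Copperline Services GmbH → Summit Ventures LLC → Larkspur Energy Co. (R1): 60% × 53% × 37% × 41% = 4.82406% of Quarry Foods Inc.
Chain via Halcyon Logistics SA → Bluewater Holdings Ltd → Orion Trust (R1): 64% × 33% × 34% × 39% = 2.800512% of Quarry Foods Inc.
Aggregating (R2): 4.82406% + 2.800512% = 7.624572%.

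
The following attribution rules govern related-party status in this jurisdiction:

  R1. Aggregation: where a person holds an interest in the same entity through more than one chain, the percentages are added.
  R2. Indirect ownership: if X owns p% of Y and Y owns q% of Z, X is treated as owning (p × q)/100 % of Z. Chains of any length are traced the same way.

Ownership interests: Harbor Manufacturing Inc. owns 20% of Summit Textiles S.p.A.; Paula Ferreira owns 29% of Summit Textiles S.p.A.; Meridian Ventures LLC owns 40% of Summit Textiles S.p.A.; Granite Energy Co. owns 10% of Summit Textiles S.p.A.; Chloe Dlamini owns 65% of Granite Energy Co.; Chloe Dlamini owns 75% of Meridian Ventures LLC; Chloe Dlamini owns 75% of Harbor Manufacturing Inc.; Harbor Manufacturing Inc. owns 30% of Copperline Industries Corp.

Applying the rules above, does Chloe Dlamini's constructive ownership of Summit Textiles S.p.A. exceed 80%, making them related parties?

Chain via Harbor Manufacturing Inc. (R2): 75% × 20% = 15% of Summit Textiles S.p.A.
Chain via Granite Energy Co. (R2): 65% × 10% = 6.5% of Summit Textiles S.p.A.
Chain via Meridian Ventures LLC (R2): 75% × 40% = 30% of Summit Textiles S.p.A.
Aggregating (R1): 15% + 6.5% + 30% = 51.5%.
51.5% does not exceed the 80% threshold, so Chloe is not a related party to Summit Textiles S.p.A.

No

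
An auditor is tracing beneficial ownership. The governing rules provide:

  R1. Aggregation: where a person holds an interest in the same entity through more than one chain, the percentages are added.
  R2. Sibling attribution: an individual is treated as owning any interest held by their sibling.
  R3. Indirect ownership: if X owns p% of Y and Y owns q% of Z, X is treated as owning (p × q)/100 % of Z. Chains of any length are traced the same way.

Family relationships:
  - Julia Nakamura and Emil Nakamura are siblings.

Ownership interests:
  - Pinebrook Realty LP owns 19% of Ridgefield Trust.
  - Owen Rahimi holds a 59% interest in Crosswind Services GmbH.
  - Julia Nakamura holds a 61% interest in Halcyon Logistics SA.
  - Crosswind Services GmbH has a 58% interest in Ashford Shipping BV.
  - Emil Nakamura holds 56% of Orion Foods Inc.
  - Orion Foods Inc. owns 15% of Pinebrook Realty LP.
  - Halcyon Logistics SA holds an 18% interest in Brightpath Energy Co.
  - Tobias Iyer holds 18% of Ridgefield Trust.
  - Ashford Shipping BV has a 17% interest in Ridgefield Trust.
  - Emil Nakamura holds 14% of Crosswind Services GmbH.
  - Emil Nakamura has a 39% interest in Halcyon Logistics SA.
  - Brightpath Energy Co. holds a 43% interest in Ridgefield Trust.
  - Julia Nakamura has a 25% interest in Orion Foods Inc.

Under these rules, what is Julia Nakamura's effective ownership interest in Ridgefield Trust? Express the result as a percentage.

11.4289%

By sibling attribution (R2), Julia Nakamura is treated as also owning Emil Nakamura's interest in Halcyon Logistics SA, giving 61% + 39% = 100%.
By sibling attribution (R2), Julia Nakamura is treated as also owning Emil Nakamura's interest in Orion Foods Inc, giving 25% + 56% = 81%.
By sibling attribution (R2), Julia Nakamura is treated as owning Emil Nakamura's 14% interest in Crosswind Services GmbH.
Chain via Halcyon Logistics SA → Brightpath Energy Co. (R3): 100% × 18% × 43% = 7.74% of Ridgefield Trust.
Chain via Orion Foods Inc. → Pinebrook Realty LP (R3): 81% × 15% × 19% = 2.3085% of Ridgefield Trust.
Chain via Crosswind Services GmbH → Ashford Shipping BV (R3): 14% × 58% × 17% = 1.3804% of Ridgefield Trust.
Aggregating (R1): 7.74% + 2.3085% + 1.3804% = 11.4289%.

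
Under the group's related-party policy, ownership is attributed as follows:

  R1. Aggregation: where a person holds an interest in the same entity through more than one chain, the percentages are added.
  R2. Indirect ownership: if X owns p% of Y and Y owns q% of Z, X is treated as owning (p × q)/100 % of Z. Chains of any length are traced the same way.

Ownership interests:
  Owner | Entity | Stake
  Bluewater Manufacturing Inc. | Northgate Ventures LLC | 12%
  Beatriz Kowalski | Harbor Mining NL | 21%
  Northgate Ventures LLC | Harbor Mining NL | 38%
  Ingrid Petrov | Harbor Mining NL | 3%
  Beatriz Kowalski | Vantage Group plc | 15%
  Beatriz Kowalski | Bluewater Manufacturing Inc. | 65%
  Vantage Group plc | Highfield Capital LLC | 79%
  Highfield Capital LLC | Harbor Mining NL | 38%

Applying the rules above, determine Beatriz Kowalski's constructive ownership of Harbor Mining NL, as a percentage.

28.467%

Chain via Vantage Group plc → Highfield Capital LLC (R2): 15% × 79% × 38% = 4.503% of Harbor Mining NL.
Chain via Bluewater Manufacturing Inc. → Northgate Ventures LLC (R2): 65% × 12% × 38% = 2.964% of Harbor Mining NL.
Direct interest in Harbor Mining NL: 21%.
Aggregating (R1): 4.503% + 2.964% + 21% = 28.467%.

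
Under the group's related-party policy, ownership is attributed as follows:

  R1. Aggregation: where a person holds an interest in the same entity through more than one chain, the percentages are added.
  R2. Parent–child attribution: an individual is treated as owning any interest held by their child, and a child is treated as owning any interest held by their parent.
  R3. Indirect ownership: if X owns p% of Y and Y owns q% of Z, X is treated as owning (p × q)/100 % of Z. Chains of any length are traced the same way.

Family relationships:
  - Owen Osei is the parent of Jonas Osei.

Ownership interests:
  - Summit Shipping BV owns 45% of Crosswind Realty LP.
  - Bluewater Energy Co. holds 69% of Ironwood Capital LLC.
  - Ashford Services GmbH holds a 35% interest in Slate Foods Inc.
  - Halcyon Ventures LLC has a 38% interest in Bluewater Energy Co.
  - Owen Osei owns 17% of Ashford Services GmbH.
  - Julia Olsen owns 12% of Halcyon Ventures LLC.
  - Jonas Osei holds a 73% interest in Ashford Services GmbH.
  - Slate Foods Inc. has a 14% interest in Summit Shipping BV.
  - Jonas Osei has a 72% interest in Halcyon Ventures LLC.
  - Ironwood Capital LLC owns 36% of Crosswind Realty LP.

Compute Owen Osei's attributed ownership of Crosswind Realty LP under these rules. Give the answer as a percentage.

By parent–child attribution (R2), Owen Osei is treated as also owning Jonas Osei's interest in Ashford Services GmbH, giving 17% + 73% = 90%.
By parent–child attribution (R2), Owen Osei is treated as owning Jonas Osei's 72% interest in Halcyon Ventures LLC.
Chain via Ashford Services GmbH → Slate Foods Inc. → Summit Shipping BV (R3): 90% × 35% × 14% × 45% = 1.9845% of Crosswind Realty LP.
Chain via Halcyon Ventures LLC → Bluewater Energy Co. → Ironwood Capital LLC (R3): 72% × 38% × 69% × 36% = 6.796224% of Crosswind Realty LP.
Aggregating (R1): 1.9845% + 6.796224% = 8.780724%.

8.780724%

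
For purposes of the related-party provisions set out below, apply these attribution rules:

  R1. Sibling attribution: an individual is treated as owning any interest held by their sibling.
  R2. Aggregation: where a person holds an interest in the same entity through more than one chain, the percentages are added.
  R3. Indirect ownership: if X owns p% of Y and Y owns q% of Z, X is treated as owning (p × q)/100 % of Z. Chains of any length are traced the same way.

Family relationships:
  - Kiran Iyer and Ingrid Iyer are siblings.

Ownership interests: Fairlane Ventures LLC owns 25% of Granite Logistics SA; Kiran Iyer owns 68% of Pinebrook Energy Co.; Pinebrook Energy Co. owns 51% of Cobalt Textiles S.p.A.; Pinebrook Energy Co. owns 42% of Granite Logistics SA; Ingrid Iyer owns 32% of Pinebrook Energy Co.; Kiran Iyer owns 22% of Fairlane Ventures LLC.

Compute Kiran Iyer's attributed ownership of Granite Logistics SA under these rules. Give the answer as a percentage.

By sibling attribution (R1), Kiran Iyer is treated as also owning Ingrid Iyer's interest in Pinebrook Energy Co, giving 68% + 32% = 100%.
Chain via Fairlane Ventures LLC (R3): 22% × 25% = 5.5% of Granite Logistics SA.
Chain via Pinebrook Energy Co. (R3): 100% × 42% = 42% of Granite Logistics SA.
Aggregating (R2): 5.5% + 42% = 47.5%.

47.5%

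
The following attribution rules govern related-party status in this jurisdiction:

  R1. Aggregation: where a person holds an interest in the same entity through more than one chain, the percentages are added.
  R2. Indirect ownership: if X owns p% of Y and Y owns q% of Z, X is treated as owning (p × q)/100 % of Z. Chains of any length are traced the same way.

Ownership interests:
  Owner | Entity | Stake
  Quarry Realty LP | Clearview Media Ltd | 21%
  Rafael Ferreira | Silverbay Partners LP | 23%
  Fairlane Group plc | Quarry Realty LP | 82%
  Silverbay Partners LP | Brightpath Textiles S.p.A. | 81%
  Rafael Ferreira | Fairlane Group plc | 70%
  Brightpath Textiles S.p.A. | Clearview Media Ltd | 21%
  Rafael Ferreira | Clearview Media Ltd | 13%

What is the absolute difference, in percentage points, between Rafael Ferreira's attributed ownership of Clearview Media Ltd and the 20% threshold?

Chain via Fairlane Group plc → Quarry Realty LP (R2): 70% × 82% × 21% = 12.054% of Clearview Media Ltd.
Chain via Silverbay Partners LP → Brightpath Textiles S.p.A. (R2): 23% × 81% × 21% = 3.9123% of Clearview Media Ltd.
Direct interest in Clearview Media Ltd: 13%.
Aggregating (R1): 12.054% + 3.9123% + 13% = 28.9663%.
28.9663% exceeds the 20% threshold by 8.9663 percentage points.

8.9663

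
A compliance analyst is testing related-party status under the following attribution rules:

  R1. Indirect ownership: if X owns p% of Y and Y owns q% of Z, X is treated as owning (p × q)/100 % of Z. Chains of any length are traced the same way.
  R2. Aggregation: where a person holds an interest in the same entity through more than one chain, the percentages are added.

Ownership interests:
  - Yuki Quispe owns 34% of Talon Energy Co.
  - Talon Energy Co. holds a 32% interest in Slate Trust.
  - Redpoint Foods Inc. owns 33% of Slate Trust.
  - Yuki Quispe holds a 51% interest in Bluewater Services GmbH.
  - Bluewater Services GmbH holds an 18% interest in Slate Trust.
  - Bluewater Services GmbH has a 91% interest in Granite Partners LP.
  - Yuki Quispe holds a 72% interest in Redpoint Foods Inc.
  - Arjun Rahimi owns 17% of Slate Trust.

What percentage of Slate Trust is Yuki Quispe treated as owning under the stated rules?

43.82%

Chain via Talon Energy Co. (R1): 34% × 32% = 10.88% of Slate Trust.
Chain via Redpoint Foods Inc. (R1): 72% × 33% = 23.76% of Slate Trust.
Chain via Bluewater Services GmbH (R1): 51% × 18% = 9.18% of Slate Trust.
Aggregating (R2): 10.88% + 23.76% + 9.18% = 43.82%.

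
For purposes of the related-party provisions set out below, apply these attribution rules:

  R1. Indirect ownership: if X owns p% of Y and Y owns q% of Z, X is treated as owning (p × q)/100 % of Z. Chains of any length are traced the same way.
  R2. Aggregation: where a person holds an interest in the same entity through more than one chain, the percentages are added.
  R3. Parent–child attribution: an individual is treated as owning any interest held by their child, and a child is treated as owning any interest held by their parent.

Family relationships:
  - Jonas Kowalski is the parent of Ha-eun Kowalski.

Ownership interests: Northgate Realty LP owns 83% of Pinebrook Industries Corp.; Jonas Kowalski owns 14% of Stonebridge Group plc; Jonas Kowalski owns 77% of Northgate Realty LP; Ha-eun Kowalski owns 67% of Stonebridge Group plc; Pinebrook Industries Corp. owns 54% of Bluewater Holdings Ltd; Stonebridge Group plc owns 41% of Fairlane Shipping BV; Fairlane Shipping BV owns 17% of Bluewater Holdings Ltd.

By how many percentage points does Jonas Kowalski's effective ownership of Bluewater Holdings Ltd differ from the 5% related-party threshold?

35.1571

By parent–child attribution (R3), Jonas Kowalski is treated as also owning Ha-eun Kowalski's interest in Stonebridge Group plc, giving 14% + 67% = 81%.
Chain via Stonebridge Group plc → Fairlane Shipping BV (R1): 81% × 41% × 17% = 5.6457% of Bluewater Holdings Ltd.
Chain via Northgate Realty LP → Pinebrook Industries Corp. (R1): 77% × 83% × 54% = 34.5114% of Bluewater Holdings Ltd.
Aggregating (R2): 5.6457% + 34.5114% = 40.1571%.
40.1571% exceeds the 5% threshold by 35.1571 percentage points.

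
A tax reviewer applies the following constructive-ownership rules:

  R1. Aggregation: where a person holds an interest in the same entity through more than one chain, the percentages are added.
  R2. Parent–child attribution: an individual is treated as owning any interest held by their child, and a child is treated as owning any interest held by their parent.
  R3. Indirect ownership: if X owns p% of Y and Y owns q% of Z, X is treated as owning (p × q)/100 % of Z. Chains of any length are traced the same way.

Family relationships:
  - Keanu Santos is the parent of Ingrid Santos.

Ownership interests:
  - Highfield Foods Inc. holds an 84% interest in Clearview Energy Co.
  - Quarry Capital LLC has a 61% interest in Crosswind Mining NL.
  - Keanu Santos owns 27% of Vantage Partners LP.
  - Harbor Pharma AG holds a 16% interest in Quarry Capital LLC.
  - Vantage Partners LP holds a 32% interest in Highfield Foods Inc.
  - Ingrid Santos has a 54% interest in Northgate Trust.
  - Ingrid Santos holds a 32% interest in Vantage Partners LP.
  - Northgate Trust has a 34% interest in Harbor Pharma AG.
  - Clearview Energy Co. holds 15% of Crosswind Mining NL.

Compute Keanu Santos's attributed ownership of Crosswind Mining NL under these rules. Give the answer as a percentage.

By parent–child attribution (R2), Keanu Santos is treated as also owning Ingrid Santos's interest in Vantage Partners LP, giving 27% + 32% = 59%.
By parent–child attribution (R2), Keanu Santos is treated as owning Ingrid Santos's 54% interest in Northgate Trust.
Chain via Vantage Partners LP → Highfield Foods Inc. → Clearview Energy Co. (R3): 59% × 32% × 84% × 15% = 2.37888% of Crosswind Mining NL.
Chain via Northgate Trust → Harbor Pharma AG → Quarry Capital LLC (R3): 54% × 34% × 16% × 61% = 1.791936% of Crosswind Mining NL.
Aggregating (R1): 2.37888% + 1.791936% = 4.170816%.

4.170816%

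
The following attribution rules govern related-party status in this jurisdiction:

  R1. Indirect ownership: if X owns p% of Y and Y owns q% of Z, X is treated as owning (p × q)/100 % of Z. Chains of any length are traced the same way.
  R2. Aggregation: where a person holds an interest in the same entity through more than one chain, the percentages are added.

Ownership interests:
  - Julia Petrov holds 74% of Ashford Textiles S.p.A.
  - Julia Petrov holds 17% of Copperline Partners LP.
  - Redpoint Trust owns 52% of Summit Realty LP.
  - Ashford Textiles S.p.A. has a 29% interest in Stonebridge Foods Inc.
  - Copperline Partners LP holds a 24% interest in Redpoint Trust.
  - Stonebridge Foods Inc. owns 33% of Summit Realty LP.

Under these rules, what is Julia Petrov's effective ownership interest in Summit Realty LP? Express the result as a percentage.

9.2034%

Chain via Copperline Partners LP → Redpoint Trust (R1): 17% × 24% × 52% = 2.1216% of Summit Realty LP.
Chain via Ashford Textiles S.p.A. → Stonebridge Foods Inc. (R1): 74% × 29% × 33% = 7.0818% of Summit Realty LP.
Aggregating (R2): 2.1216% + 7.0818% = 9.2034%.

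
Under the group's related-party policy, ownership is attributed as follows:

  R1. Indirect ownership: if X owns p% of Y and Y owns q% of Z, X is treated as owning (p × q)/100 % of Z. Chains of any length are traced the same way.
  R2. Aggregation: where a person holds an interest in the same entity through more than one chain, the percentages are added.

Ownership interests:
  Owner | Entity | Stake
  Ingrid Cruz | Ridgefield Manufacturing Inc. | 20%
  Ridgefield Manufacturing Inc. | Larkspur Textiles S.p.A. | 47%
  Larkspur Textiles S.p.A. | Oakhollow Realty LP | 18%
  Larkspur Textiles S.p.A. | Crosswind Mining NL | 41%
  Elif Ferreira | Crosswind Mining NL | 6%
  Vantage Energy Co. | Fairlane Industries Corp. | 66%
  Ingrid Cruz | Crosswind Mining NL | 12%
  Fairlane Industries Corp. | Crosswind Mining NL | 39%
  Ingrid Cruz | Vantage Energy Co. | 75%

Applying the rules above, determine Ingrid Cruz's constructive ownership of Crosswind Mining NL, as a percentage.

Chain via Ridgefield Manufacturing Inc. → Larkspur Textiles S.p.A. (R1): 20% × 47% × 41% = 3.854% of Crosswind Mining NL.
Chain via Vantage Energy Co. → Fairlane Industries Corp. (R1): 75% × 66% × 39% = 19.305% of Crosswind Mining NL.
Direct interest in Crosswind Mining NL: 12%.
Aggregating (R2): 3.854% + 19.305% + 12% = 35.159%.

35.159%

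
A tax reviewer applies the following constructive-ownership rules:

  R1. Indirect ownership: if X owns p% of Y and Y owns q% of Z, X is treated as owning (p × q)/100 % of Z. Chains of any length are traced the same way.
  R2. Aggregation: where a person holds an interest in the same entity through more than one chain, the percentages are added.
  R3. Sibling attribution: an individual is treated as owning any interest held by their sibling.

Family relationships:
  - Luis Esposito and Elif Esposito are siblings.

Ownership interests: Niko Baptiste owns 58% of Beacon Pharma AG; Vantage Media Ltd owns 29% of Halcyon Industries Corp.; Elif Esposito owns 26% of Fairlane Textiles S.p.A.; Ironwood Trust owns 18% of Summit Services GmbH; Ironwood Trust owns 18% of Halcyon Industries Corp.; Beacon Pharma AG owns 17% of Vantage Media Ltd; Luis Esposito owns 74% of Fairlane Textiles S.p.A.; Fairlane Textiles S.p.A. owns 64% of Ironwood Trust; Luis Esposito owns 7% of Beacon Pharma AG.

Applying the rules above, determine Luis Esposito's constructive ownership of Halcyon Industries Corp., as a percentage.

By sibling attribution (R3), Luis Esposito is treated as also owning Elif Esposito's interest in Fairlane Textiles S.p.A, giving 74% + 26% = 100%.
Chain via Beacon Pharma AG → Vantage Media Ltd (R1): 7% × 17% × 29% = 0.3451% of Halcyon Industries Corp.
Chain via Fairlane Textiles S.p.A. → Ironwood Trust (R1): 100% × 64% × 18% = 11.52% of Halcyon Industries Corp.
Aggregating (R2): 0.3451% + 11.52% = 11.8651%.

11.8651%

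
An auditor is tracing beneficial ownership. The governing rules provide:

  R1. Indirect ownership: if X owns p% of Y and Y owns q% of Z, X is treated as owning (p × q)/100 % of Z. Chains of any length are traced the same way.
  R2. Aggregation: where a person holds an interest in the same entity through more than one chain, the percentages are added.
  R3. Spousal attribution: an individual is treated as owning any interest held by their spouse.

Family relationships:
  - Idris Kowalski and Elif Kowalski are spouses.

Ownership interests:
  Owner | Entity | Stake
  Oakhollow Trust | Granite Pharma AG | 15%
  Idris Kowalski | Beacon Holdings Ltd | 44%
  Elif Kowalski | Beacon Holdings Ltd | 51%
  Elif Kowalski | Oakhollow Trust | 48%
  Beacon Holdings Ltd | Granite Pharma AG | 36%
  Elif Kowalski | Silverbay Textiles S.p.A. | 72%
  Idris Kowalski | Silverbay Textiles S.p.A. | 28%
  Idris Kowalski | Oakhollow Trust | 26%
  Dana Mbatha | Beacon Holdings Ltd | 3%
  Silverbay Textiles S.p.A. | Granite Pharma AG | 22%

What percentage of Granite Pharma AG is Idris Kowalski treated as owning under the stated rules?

67.3%

By spousal attribution (R3), Idris Kowalski is treated as also owning Elif Kowalski's interest in Beacon Holdings Ltd, giving 44% + 51% = 95%.
By spousal attribution (R3), Idris Kowalski is treated as also owning Elif Kowalski's interest in Silverbay Textiles S.p.A, giving 28% + 72% = 100%.
By spousal attribution (R3), Idris Kowalski is treated as also owning Elif Kowalski's interest in Oakhollow Trust, giving 26% + 48% = 74%.
Chain via Beacon Holdings Ltd (R1): 95% × 36% = 34.2% of Granite Pharma AG.
Chain via Silverbay Textiles S.p.A. (R1): 100% × 22% = 22% of Granite Pharma AG.
Chain via Oakhollow Trust (R1): 74% × 15% = 11.1% of Granite Pharma AG.
Aggregating (R2): 34.2% + 22% + 11.1% = 67.3%.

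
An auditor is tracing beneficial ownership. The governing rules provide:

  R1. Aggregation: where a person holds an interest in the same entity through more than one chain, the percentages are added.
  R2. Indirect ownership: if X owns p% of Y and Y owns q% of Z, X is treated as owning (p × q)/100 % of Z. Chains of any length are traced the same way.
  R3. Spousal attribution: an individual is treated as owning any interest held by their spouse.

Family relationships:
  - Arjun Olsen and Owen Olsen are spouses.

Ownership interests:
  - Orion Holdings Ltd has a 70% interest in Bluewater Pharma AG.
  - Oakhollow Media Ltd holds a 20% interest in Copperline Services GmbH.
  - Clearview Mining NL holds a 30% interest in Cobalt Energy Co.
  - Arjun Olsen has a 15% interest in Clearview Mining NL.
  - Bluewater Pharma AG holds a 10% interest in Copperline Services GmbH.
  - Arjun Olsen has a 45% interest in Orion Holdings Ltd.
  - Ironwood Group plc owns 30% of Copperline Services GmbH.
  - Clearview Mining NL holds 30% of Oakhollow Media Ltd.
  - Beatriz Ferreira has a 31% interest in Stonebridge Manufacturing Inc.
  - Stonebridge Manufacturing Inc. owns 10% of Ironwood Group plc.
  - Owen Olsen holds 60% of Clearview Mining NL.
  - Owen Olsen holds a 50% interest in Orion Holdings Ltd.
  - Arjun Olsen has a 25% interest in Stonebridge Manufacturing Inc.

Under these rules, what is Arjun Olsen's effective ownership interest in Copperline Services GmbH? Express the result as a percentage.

11.9%

By spousal attribution (R3), Arjun Olsen is treated as also owning Owen Olsen's interest in Orion Holdings Ltd, giving 45% + 50% = 95%.
By spousal attribution (R3), Arjun Olsen is treated as also owning Owen Olsen's interest in Clearview Mining NL, giving 15% + 60% = 75%.
Chain via Stonebridge Manufacturing Inc. → Ironwood Group plc (R2): 25% × 10% × 30% = 0.75% of Copperline Services GmbH.
Chain via Orion Holdings Ltd → Bluewater Pharma AG (R2): 95% × 70% × 10% = 6.65% of Copperline Services GmbH.
Chain via Clearview Mining NL → Oakhollow Media Ltd (R2): 75% × 30% × 20% = 4.5% of Copperline Services GmbH.
Aggregating (R1): 0.75% + 6.65% + 4.5% = 11.9%.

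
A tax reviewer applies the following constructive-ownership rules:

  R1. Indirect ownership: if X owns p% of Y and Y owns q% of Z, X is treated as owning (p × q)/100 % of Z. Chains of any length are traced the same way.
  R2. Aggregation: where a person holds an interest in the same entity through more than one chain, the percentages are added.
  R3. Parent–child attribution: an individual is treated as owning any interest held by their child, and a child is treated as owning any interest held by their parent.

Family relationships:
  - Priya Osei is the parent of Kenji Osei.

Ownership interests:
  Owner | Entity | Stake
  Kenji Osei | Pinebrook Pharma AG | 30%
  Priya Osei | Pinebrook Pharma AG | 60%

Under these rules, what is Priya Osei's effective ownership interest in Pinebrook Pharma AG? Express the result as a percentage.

By parent–child attribution (R3), Priya Osei is treated as also owning Kenji Osei's interest in Pinebrook Pharma AG, giving 60% + 30% = 90%.
Direct interest in Pinebrook Pharma AG: 90%.

90%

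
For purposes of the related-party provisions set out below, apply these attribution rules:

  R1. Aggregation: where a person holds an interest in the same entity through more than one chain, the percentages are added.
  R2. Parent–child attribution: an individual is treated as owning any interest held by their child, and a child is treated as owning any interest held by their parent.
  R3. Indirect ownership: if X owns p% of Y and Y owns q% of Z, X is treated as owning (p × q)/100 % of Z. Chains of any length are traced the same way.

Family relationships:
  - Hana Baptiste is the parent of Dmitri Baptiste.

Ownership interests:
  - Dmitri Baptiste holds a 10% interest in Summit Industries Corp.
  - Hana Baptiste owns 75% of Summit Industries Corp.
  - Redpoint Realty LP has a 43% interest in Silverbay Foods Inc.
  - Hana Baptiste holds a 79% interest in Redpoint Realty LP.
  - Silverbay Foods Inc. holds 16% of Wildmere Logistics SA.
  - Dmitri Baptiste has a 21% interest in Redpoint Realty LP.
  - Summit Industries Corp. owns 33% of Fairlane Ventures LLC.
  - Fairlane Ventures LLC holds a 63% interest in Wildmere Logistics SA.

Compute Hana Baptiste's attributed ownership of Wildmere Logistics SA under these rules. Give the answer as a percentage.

24.5515%

By parent–child attribution (R2), Hana Baptiste is treated as also owning Dmitri Baptiste's interest in Summit Industries Corp, giving 75% + 10% = 85%.
By parent–child attribution (R2), Hana Baptiste is treated as also owning Dmitri Baptiste's interest in Redpoint Realty LP, giving 79% + 21% = 100%.
Chain via Summit Industries Corp. → Fairlane Ventures LLC (R3): 85% × 33% × 63% = 17.6715% of Wildmere Logistics SA.
Chain via Redpoint Realty LP → Silverbay Foods Inc. (R3): 100% × 43% × 16% = 6.88% of Wildmere Logistics SA.
Aggregating (R1): 17.6715% + 6.88% = 24.5515%.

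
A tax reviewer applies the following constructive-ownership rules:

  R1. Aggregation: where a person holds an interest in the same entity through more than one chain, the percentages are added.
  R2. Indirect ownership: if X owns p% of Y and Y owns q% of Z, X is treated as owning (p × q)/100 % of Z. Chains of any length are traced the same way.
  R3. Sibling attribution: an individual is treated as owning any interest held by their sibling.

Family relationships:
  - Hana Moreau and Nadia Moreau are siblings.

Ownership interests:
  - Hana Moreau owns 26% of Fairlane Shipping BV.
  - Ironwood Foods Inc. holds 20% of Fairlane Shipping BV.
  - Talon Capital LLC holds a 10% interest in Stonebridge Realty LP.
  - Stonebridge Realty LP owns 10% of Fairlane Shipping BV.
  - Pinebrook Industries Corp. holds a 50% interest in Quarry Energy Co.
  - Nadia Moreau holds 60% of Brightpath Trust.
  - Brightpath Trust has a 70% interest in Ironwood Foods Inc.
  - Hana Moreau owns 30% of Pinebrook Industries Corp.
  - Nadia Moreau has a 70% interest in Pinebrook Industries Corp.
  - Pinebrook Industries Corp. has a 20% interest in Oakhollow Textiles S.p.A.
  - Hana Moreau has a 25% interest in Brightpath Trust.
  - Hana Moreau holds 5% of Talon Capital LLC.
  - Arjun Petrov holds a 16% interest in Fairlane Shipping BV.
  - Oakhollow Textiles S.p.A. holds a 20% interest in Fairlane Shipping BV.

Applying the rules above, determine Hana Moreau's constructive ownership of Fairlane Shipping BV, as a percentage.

41.95%

By sibling attribution (R3), Hana Moreau is treated as also owning Nadia Moreau's interest in Pinebrook Industries Corp, giving 30% + 70% = 100%.
By sibling attribution (R3), Hana Moreau is treated as also owning Nadia Moreau's interest in Brightpath Trust, giving 25% + 60% = 85%.
Chain via Talon Capital LLC → Stonebridge Realty LP (R2): 5% × 10% × 10% = 0.05% of Fairlane Shipping BV.
Chain via Pinebrook Industries Corp. → Oakhollow Textiles S.p.A. (R2): 100% × 20% × 20% = 4% of Fairlane Shipping BV.
Chain via Brightpath Trust → Ironwood Foods Inc. (R2): 85% × 70% × 20% = 11.9% of Fairlane Shipping BV.
Direct interest in Fairlane Shipping BV: 26%.
Aggregating (R1): 0.05% + 4% + 11.9% + 26% = 41.95%.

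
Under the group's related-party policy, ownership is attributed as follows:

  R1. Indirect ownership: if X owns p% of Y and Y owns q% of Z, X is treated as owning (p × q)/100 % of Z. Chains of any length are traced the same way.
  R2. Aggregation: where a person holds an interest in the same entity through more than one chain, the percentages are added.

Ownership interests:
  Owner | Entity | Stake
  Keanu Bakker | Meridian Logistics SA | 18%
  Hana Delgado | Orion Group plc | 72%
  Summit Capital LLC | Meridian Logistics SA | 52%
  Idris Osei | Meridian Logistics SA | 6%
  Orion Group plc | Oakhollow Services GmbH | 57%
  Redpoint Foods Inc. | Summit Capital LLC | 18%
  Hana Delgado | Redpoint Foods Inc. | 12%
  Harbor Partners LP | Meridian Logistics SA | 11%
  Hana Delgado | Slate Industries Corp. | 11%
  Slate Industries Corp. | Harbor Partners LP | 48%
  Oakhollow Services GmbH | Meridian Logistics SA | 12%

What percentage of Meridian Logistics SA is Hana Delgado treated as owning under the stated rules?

Chain via Redpoint Foods Inc. → Summit Capital LLC (R1): 12% × 18% × 52% = 1.1232% of Meridian Logistics SA.
Chain via Orion Group plc → Oakhollow Services GmbH (R1): 72% × 57% × 12% = 4.9248% of Meridian Logistics SA.
Chain via Slate Industries Corp. → Harbor Partners LP (R1): 11% × 48% × 11% = 0.5808% of Meridian Logistics SA.
Aggregating (R2): 1.1232% + 4.9248% + 0.5808% = 6.6288%.

6.6288%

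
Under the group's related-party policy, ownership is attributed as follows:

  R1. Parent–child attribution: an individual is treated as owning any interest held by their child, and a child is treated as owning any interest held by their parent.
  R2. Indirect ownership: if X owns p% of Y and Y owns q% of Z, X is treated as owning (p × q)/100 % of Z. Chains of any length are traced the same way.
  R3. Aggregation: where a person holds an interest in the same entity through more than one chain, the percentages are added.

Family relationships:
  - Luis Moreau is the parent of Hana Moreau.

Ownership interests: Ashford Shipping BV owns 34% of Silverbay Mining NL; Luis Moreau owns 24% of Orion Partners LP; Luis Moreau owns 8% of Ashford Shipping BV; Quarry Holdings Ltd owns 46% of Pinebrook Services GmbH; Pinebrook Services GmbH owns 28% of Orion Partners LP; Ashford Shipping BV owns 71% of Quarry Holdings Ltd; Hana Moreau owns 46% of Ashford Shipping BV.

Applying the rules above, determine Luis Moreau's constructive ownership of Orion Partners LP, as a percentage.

28.938192%

By parent–child attribution (R1), Luis Moreau is treated as also owning Hana Moreau's interest in Ashford Shipping BV, giving 8% + 46% = 54%.
Chain via Ashford Shipping BV → Quarry Holdings Ltd → Pinebrook Services GmbH (R2): 54% × 71% × 46% × 28% = 4.938192% of Orion Partners LP.
Direct interest in Orion Partners LP: 24%.
Aggregating (R3): 4.938192% + 24% = 28.938192%.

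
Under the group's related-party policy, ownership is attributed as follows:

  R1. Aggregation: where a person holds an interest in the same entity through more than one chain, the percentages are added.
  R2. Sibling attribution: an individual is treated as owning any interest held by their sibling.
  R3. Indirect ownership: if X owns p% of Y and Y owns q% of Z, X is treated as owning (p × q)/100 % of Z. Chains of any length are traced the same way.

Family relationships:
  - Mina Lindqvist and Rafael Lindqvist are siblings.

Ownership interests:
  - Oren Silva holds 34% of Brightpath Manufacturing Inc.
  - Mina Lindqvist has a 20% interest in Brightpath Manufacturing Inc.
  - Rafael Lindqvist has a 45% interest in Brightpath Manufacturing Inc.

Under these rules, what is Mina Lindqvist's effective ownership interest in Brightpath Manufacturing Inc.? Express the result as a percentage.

By sibling attribution (R2), Mina Lindqvist is treated as also owning Rafael Lindqvist's interest in Brightpath Manufacturing Inc, giving 20% + 45% = 65%.
Direct interest in Brightpath Manufacturing Inc: 65%.

65%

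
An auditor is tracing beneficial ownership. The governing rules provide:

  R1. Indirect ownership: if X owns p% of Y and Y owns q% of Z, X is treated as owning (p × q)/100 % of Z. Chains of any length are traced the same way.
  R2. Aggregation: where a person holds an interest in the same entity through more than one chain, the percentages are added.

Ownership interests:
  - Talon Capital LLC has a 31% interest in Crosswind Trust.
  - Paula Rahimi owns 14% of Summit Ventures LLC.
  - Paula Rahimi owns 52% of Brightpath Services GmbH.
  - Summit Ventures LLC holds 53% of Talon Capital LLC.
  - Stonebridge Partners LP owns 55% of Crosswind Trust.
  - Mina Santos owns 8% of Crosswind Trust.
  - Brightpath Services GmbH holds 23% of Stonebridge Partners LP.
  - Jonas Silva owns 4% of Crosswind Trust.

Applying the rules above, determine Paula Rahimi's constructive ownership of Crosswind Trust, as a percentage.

Chain via Brightpath Services GmbH → Stonebridge Partners LP (R1): 52% × 23% × 55% = 6.578% of Crosswind Trust.
Chain via Summit Ventures LLC → Talon Capital LLC (R1): 14% × 53% × 31% = 2.3002% of Crosswind Trust.
Aggregating (R2): 6.578% + 2.3002% = 8.8782%.

8.8782%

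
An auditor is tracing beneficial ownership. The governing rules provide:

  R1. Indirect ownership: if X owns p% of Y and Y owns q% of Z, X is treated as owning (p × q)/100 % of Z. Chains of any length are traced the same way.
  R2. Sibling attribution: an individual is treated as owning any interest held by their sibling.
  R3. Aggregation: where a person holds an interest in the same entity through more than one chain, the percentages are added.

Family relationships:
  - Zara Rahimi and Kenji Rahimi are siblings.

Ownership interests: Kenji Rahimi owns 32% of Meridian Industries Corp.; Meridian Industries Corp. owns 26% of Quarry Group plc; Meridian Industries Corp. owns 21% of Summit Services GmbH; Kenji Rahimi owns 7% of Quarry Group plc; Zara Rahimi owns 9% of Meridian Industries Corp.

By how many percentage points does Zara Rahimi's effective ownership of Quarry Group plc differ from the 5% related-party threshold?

By sibling attribution (R2), Zara Rahimi is treated as also owning Kenji Rahimi's interest in Meridian Industries Corp, giving 9% + 32% = 41%.
By sibling attribution (R2), Zara Rahimi is treated as owning Kenji Rahimi's 7% interest in Quarry Group plc.
Chain via Meridian Industries Corp. (R1): 41% × 26% = 10.66% of Quarry Group plc.
Direct interest in Quarry Group plc: 7%.
Aggregating (R3): 10.66% + 7% = 17.66%.
17.66% exceeds the 5% threshold by 12.66 percentage points.

12.66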